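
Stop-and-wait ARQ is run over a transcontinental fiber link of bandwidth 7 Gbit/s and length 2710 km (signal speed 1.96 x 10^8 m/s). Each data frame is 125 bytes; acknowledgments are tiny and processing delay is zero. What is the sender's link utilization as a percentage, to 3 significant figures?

0.000517 %

t_tx = L/R = 1000/7000000000 = 1.42857e-07 s.
t_prop = 2710000/196000000 = 0.0138265 s; RTT = 0.0276531 s.
Cycle = t_tx + RTT = 0.0276532 s.
Utilization = t_tx / cycle = 1.42857e-07/0.0276532 = 0.000517 %.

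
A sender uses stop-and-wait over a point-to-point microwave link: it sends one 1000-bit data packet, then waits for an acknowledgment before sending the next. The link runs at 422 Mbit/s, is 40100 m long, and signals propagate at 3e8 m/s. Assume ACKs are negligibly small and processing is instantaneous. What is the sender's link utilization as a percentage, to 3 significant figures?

0.879 %

t_tx = L/R = 1000/422000000 = 2.36967e-06 s.
t_prop = 40100/300000000 = 0.000133667 s; RTT = 0.000267333 s.
Cycle = t_tx + RTT = 0.000269703 s.
Utilization = t_tx / cycle = 2.36967e-06/0.000269703 = 0.879 %.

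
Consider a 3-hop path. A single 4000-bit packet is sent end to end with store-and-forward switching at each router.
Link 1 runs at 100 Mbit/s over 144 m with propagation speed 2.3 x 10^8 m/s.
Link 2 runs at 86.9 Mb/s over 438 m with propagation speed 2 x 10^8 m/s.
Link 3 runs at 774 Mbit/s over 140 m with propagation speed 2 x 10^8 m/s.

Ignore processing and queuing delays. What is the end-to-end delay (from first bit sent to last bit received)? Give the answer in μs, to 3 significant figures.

Transmission delays (L/R per hop): 40, 46.0299, 5.16796 μs; sum = 91.1979 μs.
Propagation delays (d/s per hop): 0.626087, 2.19, 0.7 μs; sum = 3.51609 μs.
End-to-end = 94.7 μs.

94.7 μs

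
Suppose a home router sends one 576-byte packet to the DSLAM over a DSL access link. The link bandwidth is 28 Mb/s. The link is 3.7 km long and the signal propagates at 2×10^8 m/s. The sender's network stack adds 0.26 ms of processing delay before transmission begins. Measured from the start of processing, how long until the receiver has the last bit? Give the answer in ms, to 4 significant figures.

0.4431 ms

L = 576 × 8 = 4608 bits.
Transmission delay = L/R = 4608 / 28000000 = 0.164571 ms.
Propagation delay = d/s = 3700 m / 200000000 m/s = 0.0185 ms.
Plus processing delay 0.26 ms = 0.26 ms.
Total = 0.4431 ms.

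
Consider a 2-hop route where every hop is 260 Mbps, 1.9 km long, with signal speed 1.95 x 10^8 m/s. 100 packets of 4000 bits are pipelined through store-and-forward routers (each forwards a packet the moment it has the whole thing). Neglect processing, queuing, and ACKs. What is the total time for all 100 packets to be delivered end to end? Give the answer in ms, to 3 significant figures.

Per-hop transmission t_tx = L/R = 4000/260000000 = 0.0153846 ms.
Per-hop propagation t_prop = 1900/195000000 = 0.00974359 ms.
Pipeline fill: first packet needs 2·t_tx to clear all hops; remaining 99 packets each add one t_tx.
Total = (2+100-1)·t_tx + 2·t_prop = 101·0.0153846 + 2·0.00974359 = 1.57 ms.

1.57 ms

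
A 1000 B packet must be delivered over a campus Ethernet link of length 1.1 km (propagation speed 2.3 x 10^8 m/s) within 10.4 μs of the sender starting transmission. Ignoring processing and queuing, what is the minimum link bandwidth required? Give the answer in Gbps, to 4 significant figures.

1.424 Gbps

L = 8000 bits.
Propagation delay = 1100 / 2.3e+08 = 4.78261 μs.
Transmission budget = 10.4 − 4.78261 = 5.61739 μs.
R ≥ L / t_tx = 8000 bits / 5.61739e-06 s = 1.424 Gbps.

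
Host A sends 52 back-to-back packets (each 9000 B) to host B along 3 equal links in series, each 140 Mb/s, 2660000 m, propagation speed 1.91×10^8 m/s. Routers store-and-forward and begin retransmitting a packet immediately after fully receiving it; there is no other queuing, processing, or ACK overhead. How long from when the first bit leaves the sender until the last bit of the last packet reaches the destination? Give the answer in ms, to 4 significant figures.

69.55 ms

Per-hop transmission t_tx = L/R = 72000/140000000 = 0.514286 ms.
Per-hop propagation t_prop = 2660000/191000000 = 13.9267 ms.
Pipeline fill: first packet needs 3·t_tx to clear all hops; remaining 51 packets each add one t_tx.
Total = (3+52-1)·t_tx + 3·t_prop = 54·0.514286 + 3·13.9267 = 69.55 ms.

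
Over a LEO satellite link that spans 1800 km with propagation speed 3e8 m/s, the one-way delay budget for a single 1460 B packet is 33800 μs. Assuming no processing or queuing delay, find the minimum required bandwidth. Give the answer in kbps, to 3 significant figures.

420 kbps

L = 11680 bits.
Propagation delay = 1800000 / 300000000 = 6000 μs.
Transmission budget = 33800 − 6000 = 27800 μs.
R ≥ L / t_tx = 11680 bits / 0.0278 s = 420 kbps.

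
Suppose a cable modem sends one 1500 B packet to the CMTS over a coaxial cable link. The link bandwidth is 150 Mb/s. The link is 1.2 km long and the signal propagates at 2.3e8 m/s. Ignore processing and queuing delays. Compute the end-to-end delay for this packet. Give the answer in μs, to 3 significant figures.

85.2 μs

L = 1500 × 8 = 12000 bits.
Transmission delay = L/R = 12000 / 150000000 = 80 μs.
Propagation delay = d/s = 1200 m / 2.3e+08 m/s = 5.21739 μs.
Total = 85.2 μs.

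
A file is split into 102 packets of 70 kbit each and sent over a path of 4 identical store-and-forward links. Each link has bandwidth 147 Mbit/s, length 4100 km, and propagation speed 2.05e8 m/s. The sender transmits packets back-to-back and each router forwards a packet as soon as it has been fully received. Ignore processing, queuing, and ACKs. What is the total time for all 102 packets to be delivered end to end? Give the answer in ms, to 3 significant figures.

Per-hop transmission t_tx = L/R = 70000/147000000 = 0.47619 ms.
Per-hop propagation t_prop = 4100000/2.05e+08 = 20 ms.
Pipeline fill: first packet needs 4·t_tx to clear all hops; remaining 101 packets each add one t_tx.
Total = (4+102-1)·t_tx + 4·t_prop = 105·0.47619 + 4·20 = 130 ms.

130 ms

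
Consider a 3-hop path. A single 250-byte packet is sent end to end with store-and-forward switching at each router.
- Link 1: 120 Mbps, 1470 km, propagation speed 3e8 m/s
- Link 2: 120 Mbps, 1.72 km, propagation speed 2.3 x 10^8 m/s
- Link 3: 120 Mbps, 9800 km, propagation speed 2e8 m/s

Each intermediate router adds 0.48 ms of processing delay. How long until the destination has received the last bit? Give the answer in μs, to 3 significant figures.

L = 250 × 8 = 2000 bits.
Transmission delay per hop = L/R = 2000/120000000 = 16.6667 μs; 3 hops → 50 μs.
Propagation delays (d/s per hop): 4900, 7.47826, 49000 μs; sum = 53907.5 μs.
Processing at 2 router(s): 2 × 0.48 ms = 960 μs.
End-to-end = 54900 μs.

54900 μs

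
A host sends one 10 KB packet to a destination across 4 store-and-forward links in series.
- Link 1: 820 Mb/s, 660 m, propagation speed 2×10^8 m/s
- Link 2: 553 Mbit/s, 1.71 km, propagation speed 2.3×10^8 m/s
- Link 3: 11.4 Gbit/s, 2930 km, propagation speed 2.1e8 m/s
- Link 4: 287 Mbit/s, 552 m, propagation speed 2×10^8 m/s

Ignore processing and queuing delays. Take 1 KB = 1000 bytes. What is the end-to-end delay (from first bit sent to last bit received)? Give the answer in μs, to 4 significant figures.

L = 80000 bits.
Transmission delays (L/R per hop): 97.561, 144.665, 7.01754, 278.746 μs; sum = 527.99 μs.
Propagation delays (d/s per hop): 3.3, 7.43478, 13952.4, 2.76 μs; sum = 13965.9 μs.
End-to-end = 14490 μs.

14490 μs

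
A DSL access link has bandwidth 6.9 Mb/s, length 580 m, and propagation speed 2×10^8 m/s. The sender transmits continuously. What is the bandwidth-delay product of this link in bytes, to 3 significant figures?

2.50 bytes

Propagation delay = 580 / 200000000 = 2.9e-06 s.
BDP = R × t_prop = 6900000 × 2.9e-06 = 20.01 bits.
In bytes: 20.01/8 = 2.50 bytes.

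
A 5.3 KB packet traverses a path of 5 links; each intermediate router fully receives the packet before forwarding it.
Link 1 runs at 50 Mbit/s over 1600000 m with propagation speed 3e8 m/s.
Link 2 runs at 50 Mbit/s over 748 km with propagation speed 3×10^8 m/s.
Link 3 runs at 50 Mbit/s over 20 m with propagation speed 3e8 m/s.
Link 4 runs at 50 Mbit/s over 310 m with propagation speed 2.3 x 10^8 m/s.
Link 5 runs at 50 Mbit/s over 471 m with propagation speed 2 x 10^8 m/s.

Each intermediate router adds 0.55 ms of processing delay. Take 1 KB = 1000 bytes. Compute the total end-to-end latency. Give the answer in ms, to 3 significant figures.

14.3 ms

L = 42400 bits.
Transmission delay per hop = L/R = 42400/50000000 = 0.848 ms; 5 hops → 4.24 ms.
Propagation delays (d/s per hop): 5.33333, 2.49333, 6.66667e-05, 0.00134783, 0.002355 ms; sum = 7.83044 ms.
Processing at 4 router(s): 4 × 0.55 ms = 2.2 ms.
End-to-end = 14.3 ms.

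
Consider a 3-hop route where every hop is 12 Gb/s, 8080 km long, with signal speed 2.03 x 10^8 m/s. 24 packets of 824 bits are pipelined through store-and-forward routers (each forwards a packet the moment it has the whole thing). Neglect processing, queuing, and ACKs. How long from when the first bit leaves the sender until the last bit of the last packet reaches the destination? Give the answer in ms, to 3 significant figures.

Per-hop transmission t_tx = L/R = 824/12000000000 = 6.86667e-05 ms.
Per-hop propagation t_prop = 8080000/2.03e+08 = 39.803 ms.
Pipeline fill: first packet needs 3·t_tx to clear all hops; remaining 23 packets each add one t_tx.
Total = (3+24-1)·t_tx + 3·t_prop = 26·6.86667e-05 + 3·39.803 = 119 ms.

119 ms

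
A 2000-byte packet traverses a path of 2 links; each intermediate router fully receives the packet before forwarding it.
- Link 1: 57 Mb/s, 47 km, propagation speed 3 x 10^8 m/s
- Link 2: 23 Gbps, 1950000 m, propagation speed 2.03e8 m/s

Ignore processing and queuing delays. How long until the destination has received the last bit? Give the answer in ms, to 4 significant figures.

10.04 ms

L = 2000 × 8 = 16000 bits.
Transmission delays (L/R per hop): 0.280702, 0.000695652 ms; sum = 0.281397 ms.
Propagation delays (d/s per hop): 0.156667, 9.60591 ms; sum = 9.76258 ms.
End-to-end = 10.04 ms.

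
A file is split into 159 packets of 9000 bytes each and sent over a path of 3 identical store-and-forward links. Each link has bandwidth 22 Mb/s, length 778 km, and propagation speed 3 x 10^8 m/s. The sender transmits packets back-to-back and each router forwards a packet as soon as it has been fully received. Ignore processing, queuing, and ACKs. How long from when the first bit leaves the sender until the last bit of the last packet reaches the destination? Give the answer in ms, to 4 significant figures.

534.7 ms

Per-hop transmission t_tx = L/R = 72000/22000000 = 3.27273 ms.
Per-hop propagation t_prop = 778000/300000000 = 2.59333 ms.
Pipeline fill: first packet needs 3·t_tx to clear all hops; remaining 158 packets each add one t_tx.
Total = (3+159-1)·t_tx + 3·t_prop = 161·3.27273 + 3·2.59333 = 534.7 ms.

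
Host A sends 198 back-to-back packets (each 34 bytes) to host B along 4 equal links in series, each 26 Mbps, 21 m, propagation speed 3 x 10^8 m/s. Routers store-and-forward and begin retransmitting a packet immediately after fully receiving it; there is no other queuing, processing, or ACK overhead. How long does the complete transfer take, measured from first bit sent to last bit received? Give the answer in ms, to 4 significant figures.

2.103 ms

Per-hop transmission t_tx = L/R = 272/26000000 = 0.0104615 ms.
Per-hop propagation t_prop = 21/300000000 = 7e-05 ms.
Pipeline fill: first packet needs 4·t_tx to clear all hops; remaining 197 packets each add one t_tx.
Total = (4+198-1)·t_tx + 4·t_prop = 201·0.0104615 + 4·7e-05 = 2.103 ms.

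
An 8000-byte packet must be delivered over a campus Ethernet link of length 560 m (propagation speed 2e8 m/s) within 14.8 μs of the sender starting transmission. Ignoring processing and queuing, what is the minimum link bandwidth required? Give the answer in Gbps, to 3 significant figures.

L = 64000 bits.
Propagation delay = 560 / 200000000 = 2.8 μs.
Transmission budget = 14.8 − 2.8 = 12 μs.
R ≥ L / t_tx = 64000 bits / 1.2e-05 s = 5.33 Gbps.

5.33 Gbps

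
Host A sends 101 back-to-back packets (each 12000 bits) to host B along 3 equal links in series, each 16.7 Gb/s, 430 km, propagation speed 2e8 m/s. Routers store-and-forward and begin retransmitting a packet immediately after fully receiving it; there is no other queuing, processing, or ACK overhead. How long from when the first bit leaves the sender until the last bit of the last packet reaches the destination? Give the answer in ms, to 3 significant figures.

Per-hop transmission t_tx = L/R = 12000/16700000000 = 0.000718563 ms.
Per-hop propagation t_prop = 430000/200000000 = 2.15 ms.
Pipeline fill: first packet needs 3·t_tx to clear all hops; remaining 100 packets each add one t_tx.
Total = (3+101-1)·t_tx + 3·t_prop = 103·0.000718563 + 3·2.15 = 6.52 ms.

6.52 ms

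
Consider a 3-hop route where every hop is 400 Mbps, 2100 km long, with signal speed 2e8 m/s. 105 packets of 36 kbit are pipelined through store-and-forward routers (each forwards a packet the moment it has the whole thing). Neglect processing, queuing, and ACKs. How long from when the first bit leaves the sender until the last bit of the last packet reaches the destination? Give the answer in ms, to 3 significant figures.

Per-hop transmission t_tx = L/R = 36000/400000000 = 0.09 ms.
Per-hop propagation t_prop = 2100000/200000000 = 10.5 ms.
Pipeline fill: first packet needs 3·t_tx to clear all hops; remaining 104 packets each add one t_tx.
Total = (3+105-1)·t_tx + 3·t_prop = 107·0.09 + 3·10.5 = 41.1 ms.

41.1 ms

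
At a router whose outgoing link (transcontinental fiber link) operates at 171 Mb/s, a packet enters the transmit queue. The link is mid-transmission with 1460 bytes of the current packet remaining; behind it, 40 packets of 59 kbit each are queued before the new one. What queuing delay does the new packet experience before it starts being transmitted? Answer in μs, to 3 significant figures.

Each queued packet: L/R = 59000/171000000 = 345.029 μs.
40 queued → 13801.2 μs.
Plus remaining 11680 bits of current packet: 68.3041 μs.
Queuing delay = 13900 μs.

13900 μs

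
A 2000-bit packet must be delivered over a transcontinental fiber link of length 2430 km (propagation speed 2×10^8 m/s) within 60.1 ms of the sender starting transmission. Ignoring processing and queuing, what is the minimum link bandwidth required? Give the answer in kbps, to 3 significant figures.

41.7 kbps

Propagation delay = 2430000 / 200000000 = 12.15 ms.
Transmission budget = 60.1 − 12.15 = 47.95 ms.
R ≥ L / t_tx = 2000 bits / 0.04795 s = 41.7 kbps.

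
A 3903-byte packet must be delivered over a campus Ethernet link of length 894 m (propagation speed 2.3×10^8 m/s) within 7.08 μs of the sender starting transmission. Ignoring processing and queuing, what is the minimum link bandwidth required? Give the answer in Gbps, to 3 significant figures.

L = 31224 bits.
Propagation delay = 894 / 2.3e+08 = 3.88696 μs.
Transmission budget = 7.08 − 3.88696 = 3.19304 μs.
R ≥ L / t_tx = 31224 bits / 3.19304e-06 s = 9.78 Gbps.

9.78 Gbps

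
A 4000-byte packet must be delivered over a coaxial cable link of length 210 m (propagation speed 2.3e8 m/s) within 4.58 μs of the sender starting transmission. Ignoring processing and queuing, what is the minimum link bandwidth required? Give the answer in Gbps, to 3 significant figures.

8.73 Gbps

L = 32000 bits.
Propagation delay = 210 / 2.3e+08 = 0.913043 μs.
Transmission budget = 4.58 − 0.913043 = 3.66696 μs.
R ≥ L / t_tx = 32000 bits / 3.66696e-06 s = 8.73 Gbps.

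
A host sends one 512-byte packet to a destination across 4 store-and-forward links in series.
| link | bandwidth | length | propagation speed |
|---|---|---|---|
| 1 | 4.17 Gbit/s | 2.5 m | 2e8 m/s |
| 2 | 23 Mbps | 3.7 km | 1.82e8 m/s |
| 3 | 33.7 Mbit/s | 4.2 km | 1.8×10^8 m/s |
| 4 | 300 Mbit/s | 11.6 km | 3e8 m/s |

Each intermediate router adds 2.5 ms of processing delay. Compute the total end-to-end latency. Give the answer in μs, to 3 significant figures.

7900 μs

L = 512 × 8 = 4096 bits.
Transmission delays (L/R per hop): 0.982254, 178.087, 121.543, 13.6533 μs; sum = 314.266 μs.
Propagation delays (d/s per hop): 0.0125, 20.3297, 23.3333, 38.6667 μs; sum = 82.3422 μs.
Processing at 3 router(s): 3 × 2.5 ms = 7500 μs.
End-to-end = 7900 μs.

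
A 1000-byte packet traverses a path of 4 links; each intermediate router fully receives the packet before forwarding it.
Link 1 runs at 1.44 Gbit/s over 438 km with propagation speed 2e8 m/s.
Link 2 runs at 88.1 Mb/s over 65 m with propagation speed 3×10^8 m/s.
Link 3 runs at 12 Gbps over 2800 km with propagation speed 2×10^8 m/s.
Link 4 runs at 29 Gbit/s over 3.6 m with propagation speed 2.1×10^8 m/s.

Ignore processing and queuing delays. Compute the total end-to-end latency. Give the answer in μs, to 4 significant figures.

L = 1000 × 8 = 8000 bits.
Transmission delays (L/R per hop): 5.55556, 90.8059, 0.666667, 0.275862 μs; sum = 97.304 μs.
Propagation delays (d/s per hop): 2190, 0.216667, 14000, 0.0171429 μs; sum = 16190.2 μs.
End-to-end = 16290 μs.

16290 μs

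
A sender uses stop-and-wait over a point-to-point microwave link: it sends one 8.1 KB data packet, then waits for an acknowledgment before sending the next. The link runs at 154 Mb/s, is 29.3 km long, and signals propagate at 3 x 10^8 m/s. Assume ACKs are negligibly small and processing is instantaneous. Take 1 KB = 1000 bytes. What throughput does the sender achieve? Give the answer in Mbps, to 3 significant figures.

t_tx = L/R = 64800/154000000 = 0.000420779 s.
t_prop = 29300/300000000 = 9.76667e-05 s; RTT = 0.000195333 s.
Cycle = t_tx + RTT = 0.000616113 s.
Throughput = L / cycle = 64800 / 0.000616113 = 105 Mbps.

105 Mbps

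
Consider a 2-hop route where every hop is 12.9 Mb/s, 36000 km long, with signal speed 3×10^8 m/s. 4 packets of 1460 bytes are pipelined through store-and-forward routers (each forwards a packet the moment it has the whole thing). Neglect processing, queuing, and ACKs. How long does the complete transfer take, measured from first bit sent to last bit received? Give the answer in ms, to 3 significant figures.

Per-hop transmission t_tx = L/R = 11680/12900000 = 0.905426 ms.
Per-hop propagation t_prop = 36000000/300000000 = 120 ms.
Pipeline fill: first packet needs 2·t_tx to clear all hops; remaining 3 packets each add one t_tx.
Total = (2+4-1)·t_tx + 2·t_prop = 5·0.905426 + 2·120 = 245 ms.

245 ms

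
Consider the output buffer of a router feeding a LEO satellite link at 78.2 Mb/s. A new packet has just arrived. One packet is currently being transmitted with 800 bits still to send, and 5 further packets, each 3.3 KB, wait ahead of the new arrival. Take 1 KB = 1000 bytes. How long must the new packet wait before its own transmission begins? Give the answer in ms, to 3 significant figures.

Each queued packet: L/R = 26400/78200000 = 0.337596 ms.
5 queued → 1.68798 ms.
Plus remaining 800 bits of current packet: 0.0102302 ms.
Queuing delay = 1.70 ms.

1.70 ms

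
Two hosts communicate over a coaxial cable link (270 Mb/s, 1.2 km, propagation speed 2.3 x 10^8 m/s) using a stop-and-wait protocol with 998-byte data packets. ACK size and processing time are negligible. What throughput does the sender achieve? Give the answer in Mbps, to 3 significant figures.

200 Mbps

t_tx = L/R = 7984/270000000 = 2.95704e-05 s.
t_prop = 1200/2.3e+08 = 5.21739e-06 s; RTT = 1.04348e-05 s.
Cycle = t_tx + RTT = 4.00052e-05 s.
Throughput = L / cycle = 7984 / 4.00052e-05 = 200 Mbps.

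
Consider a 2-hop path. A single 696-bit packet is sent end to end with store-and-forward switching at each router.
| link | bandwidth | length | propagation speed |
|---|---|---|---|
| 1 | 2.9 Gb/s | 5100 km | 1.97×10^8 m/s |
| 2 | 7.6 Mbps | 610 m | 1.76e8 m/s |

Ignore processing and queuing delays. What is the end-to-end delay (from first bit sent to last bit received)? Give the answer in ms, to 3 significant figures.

26.0 ms

Transmission delays (L/R per hop): 0.00024, 0.0915789 ms; sum = 0.0918189 ms.
Propagation delays (d/s per hop): 25.8883, 0.00346591 ms; sum = 25.8918 ms.
End-to-end = 26.0 ms.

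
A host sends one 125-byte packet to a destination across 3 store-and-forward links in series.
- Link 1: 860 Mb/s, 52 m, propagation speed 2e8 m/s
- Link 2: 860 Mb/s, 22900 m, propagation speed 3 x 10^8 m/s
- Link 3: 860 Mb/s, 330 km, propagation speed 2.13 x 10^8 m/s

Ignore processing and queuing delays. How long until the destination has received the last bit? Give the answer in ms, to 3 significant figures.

L = 125 × 8 = 1000 bits.
Transmission delay per hop = L/R = 1000/860000000 = 0.00116279 ms; 3 hops → 0.00348837 ms.
Propagation delays (d/s per hop): 0.00026, 0.0763333, 1.5493 ms; sum = 1.62589 ms.
End-to-end = 1.63 ms.

1.63 ms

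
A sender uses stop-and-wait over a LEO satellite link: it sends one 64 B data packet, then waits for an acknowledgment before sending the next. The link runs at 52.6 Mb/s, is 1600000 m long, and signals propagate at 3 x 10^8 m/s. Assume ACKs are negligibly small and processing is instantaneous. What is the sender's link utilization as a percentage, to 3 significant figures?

0.0912 %

t_tx = L/R = 512/52600000 = 9.73384e-06 s.
t_prop = 1600000/300000000 = 0.00533333 s; RTT = 0.0106667 s.
Cycle = t_tx + RTT = 0.0106764 s.
Utilization = t_tx / cycle = 9.73384e-06/0.0106764 = 0.0912 %.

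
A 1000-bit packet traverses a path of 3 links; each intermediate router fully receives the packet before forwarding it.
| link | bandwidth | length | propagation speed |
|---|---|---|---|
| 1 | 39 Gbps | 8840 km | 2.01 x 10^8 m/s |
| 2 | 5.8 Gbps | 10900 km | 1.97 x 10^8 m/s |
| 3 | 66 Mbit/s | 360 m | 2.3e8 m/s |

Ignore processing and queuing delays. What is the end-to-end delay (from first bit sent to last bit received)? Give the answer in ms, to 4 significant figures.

Transmission delays (L/R per hop): 2.5641e-05, 0.000172414, 0.0151515 ms; sum = 0.0153496 ms.
Propagation delays (d/s per hop): 43.9801, 55.3299, 0.00156522 ms; sum = 99.3116 ms.
End-to-end = 99.33 ms.

99.33 ms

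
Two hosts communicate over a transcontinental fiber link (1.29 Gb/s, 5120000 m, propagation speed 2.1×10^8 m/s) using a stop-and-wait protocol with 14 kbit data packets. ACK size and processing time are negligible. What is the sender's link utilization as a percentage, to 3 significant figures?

t_tx = L/R = 14000/1290000000 = 1.08527e-05 s.
t_prop = 5120000/210000000 = 0.024381 s; RTT = 0.0487619 s.
Cycle = t_tx + RTT = 0.0487728 s.
Utilization = t_tx / cycle = 1.08527e-05/0.0487728 = 0.0223 %.

0.0223 %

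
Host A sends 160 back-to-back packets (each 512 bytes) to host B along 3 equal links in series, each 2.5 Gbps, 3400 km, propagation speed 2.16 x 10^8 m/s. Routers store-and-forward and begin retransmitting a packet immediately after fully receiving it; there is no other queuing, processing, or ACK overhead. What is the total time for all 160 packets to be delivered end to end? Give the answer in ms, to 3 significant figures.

Per-hop transmission t_tx = L/R = 4096/2500000000 = 0.0016384 ms.
Per-hop propagation t_prop = 3400000/216000000 = 15.7407 ms.
Pipeline fill: first packet needs 3·t_tx to clear all hops; remaining 159 packets each add one t_tx.
Total = (3+160-1)·t_tx + 3·t_prop = 162·0.0016384 + 3·15.7407 = 47.5 ms.

47.5 ms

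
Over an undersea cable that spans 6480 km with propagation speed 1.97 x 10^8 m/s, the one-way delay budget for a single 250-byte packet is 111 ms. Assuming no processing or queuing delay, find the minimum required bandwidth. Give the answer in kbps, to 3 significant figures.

L = 2000 bits.
Propagation delay = 6480000 / 197000000 = 32.8934 ms.
Transmission budget = 111 − 32.8934 = 78.1066 ms.
R ≥ L / t_tx = 2000 bits / 0.0781066 s = 25.6 kbps.

25.6 kbps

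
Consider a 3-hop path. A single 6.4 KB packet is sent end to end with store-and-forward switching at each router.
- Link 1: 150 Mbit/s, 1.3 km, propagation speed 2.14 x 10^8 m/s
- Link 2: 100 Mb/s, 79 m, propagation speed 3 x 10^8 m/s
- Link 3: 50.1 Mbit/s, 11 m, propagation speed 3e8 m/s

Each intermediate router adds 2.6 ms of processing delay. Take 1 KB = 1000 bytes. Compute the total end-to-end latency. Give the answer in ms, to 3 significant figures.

7.08 ms

L = 51200 bits.
Transmission delays (L/R per hop): 0.341333, 0.512, 1.02196 ms; sum = 1.87529 ms.
Propagation delays (d/s per hop): 0.00607477, 0.000263333, 3.66667e-05 ms; sum = 0.00637477 ms.
Processing at 2 router(s): 2 × 2.6 ms = 5.2 ms.
End-to-end = 7.08 ms.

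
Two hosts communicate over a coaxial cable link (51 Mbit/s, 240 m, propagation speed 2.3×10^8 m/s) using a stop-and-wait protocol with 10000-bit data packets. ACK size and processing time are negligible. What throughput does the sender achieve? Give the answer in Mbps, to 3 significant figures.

t_tx = L/R = 10000/51000000 = 0.000196078 s.
t_prop = 240/2.3e+08 = 1.04348e-06 s; RTT = 2.08696e-06 s.
Cycle = t_tx + RTT = 0.000198165 s.
Throughput = L / cycle = 10000 / 0.000198165 = 50.5 Mbps.

50.5 Mbps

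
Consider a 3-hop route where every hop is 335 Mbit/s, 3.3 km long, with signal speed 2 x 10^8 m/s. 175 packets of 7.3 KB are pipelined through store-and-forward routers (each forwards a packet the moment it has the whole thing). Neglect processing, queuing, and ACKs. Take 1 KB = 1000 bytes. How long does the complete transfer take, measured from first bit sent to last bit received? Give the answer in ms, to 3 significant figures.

Per-hop transmission t_tx = L/R = 58400/335000000 = 0.174328 ms.
Per-hop propagation t_prop = 3300/200000000 = 0.0165 ms.
Pipeline fill: first packet needs 3·t_tx to clear all hops; remaining 174 packets each add one t_tx.
Total = (3+175-1)·t_tx + 3·t_prop = 177·0.174328 + 3·0.0165 = 30.9 ms.

30.9 ms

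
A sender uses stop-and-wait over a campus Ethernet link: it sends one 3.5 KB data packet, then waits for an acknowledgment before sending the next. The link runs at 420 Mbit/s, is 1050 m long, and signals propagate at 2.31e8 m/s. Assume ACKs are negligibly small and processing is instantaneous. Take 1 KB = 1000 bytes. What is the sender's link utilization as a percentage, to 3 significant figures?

t_tx = L/R = 28000/420000000 = 6.66667e-05 s.
t_prop = 1050/231000000 = 4.54545e-06 s; RTT = 9.09091e-06 s.
Cycle = t_tx + RTT = 7.57576e-05 s.
Utilization = t_tx / cycle = 6.66667e-05/7.57576e-05 = 88.0 %.

88.0 %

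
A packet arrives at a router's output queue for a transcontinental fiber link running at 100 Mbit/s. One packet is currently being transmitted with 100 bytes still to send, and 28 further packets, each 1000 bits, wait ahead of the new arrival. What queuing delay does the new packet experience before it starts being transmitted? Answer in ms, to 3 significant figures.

0.288 ms

Each queued packet: L/R = 1000/100000000 = 0.01 ms.
28 queued → 0.28 ms.
Plus remaining 800 bits of current packet: 0.008 ms.
Queuing delay = 0.288 ms.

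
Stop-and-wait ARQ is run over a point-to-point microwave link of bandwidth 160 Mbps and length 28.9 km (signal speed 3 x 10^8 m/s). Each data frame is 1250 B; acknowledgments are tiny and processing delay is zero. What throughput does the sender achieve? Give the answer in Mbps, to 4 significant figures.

39.19 Mbps

t_tx = L/R = 10000/160000000 = 6.25e-05 s.
t_prop = 28900/300000000 = 9.63333e-05 s; RTT = 0.000192667 s.
Cycle = t_tx + RTT = 0.000255167 s.
Throughput = L / cycle = 10000 / 0.000255167 = 39.19 Mbps.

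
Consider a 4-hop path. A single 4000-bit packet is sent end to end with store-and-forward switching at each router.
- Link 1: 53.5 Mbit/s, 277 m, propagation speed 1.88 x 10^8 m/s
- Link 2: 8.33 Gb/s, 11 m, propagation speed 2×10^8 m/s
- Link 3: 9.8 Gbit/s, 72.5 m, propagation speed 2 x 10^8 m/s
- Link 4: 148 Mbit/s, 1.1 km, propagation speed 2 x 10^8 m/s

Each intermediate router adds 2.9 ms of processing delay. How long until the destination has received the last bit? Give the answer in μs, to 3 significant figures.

8810 μs

Transmission delays (L/R per hop): 74.7664, 0.480192, 0.408163, 27.027 μs; sum = 102.682 μs.
Propagation delays (d/s per hop): 1.4734, 0.055, 0.3625, 5.5 μs; sum = 7.3909 μs.
Processing at 3 router(s): 3 × 2.9 ms = 8700 μs.
End-to-end = 8810 μs.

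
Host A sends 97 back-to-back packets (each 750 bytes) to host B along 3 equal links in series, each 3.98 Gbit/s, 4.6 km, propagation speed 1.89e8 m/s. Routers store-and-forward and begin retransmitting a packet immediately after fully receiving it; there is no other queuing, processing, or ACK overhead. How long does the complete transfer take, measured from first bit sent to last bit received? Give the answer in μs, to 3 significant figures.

222 μs

Per-hop transmission t_tx = L/R = 6000/3980000000 = 1.50754 μs.
Per-hop propagation t_prop = 4600/189000000 = 24.3386 μs.
Pipeline fill: first packet needs 3·t_tx to clear all hops; remaining 96 packets each add one t_tx.
Total = (3+97-1)·t_tx + 3·t_prop = 99·1.50754 + 3·24.3386 = 222 μs.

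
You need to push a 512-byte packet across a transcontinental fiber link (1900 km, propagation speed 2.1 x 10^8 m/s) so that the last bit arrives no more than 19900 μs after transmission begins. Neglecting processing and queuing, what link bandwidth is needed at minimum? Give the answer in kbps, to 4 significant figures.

377.4 kbps

L = 4096 bits.
Propagation delay = 1900000 / 210000000 = 9047.62 μs.
Transmission budget = 19900 − 9047.62 = 10852.4 μs.
R ≥ L / t_tx = 4096 bits / 0.0108524 s = 377.4 kbps.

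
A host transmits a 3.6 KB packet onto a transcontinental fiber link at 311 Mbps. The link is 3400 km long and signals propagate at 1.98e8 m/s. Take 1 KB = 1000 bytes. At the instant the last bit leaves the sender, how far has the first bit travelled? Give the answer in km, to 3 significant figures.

t_tx = L/R = 28800/311000000 = 9.26045e-05 s.
Distance = s × t_tx = 198000000 × 9.26045e-05 = 18.3 km.

18.3 km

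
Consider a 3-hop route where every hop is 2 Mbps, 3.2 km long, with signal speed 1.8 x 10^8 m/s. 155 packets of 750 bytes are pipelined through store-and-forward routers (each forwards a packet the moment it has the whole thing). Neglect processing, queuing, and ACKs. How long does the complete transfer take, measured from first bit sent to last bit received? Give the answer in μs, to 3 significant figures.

471000 μs

Per-hop transmission t_tx = L/R = 6000/2000000 = 3000 μs.
Per-hop propagation t_prop = 3200/180000000 = 17.7778 μs.
Pipeline fill: first packet needs 3·t_tx to clear all hops; remaining 154 packets each add one t_tx.
Total = (3+155-1)·t_tx + 3·t_prop = 157·3000 + 3·17.7778 = 471000 μs.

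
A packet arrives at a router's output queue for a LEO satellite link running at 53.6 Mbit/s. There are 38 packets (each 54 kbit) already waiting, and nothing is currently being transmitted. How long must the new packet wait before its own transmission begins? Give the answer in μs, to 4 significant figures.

38280 μs

Each queued packet: L/R = 54000/53600000 = 1007.46 μs.
38 queued → 38283.6 μs.
Queuing delay = 38280 μs.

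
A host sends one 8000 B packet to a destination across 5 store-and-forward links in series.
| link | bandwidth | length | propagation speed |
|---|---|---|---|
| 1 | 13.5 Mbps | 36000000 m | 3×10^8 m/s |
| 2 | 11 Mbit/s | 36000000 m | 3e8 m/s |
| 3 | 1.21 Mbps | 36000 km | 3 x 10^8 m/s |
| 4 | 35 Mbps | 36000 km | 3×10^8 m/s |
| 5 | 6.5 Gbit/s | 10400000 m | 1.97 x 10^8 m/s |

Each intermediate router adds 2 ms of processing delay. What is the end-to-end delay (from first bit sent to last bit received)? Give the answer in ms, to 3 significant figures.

606 ms

L = 8000 × 8 = 64000 bits.
Transmission delays (L/R per hop): 4.74074, 5.81818, 52.8926, 1.82857, 0.00984615 ms; sum = 65.2899 ms.
Propagation delays (d/s per hop): 120, 120, 120, 120, 52.7919 ms; sum = 532.792 ms.
Processing at 4 router(s): 4 × 2 ms = 8 ms.
End-to-end = 606 ms.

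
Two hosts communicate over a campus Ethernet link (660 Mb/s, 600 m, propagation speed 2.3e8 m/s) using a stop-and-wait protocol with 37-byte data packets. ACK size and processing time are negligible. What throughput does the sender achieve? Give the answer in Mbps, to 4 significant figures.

t_tx = L/R = 296/660000000 = 4.48485e-07 s.
t_prop = 600/2.3e+08 = 2.6087e-06 s; RTT = 5.21739e-06 s.
Cycle = t_tx + RTT = 5.66588e-06 s.
Throughput = L / cycle = 296 / 5.66588e-06 = 52.24 Mbps.

52.24 Mbps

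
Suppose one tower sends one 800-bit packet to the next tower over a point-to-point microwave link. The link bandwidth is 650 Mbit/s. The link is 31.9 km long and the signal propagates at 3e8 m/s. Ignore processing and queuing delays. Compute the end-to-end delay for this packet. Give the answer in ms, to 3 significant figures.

Transmission delay = L/R = 800 / 650000000 = 0.00123077 ms.
Propagation delay = d/s = 31900 m / 300000000 m/s = 0.106333 ms.
Total = 0.108 ms.

0.108 ms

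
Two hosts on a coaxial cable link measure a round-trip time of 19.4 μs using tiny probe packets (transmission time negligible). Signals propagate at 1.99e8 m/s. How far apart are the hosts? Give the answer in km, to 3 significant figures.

One-way propagation = RTT/2 = 9.7 μs.
d = s × t = 199000000 × 9.7e-06 = 1.93 km.

1.93 km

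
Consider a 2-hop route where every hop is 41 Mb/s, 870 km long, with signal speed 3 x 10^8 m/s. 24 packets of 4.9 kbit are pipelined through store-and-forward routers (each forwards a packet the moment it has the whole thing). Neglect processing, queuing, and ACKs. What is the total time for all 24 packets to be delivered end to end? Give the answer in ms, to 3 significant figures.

Per-hop transmission t_tx = L/R = 4900/41000000 = 0.119512 ms.
Per-hop propagation t_prop = 870000/300000000 = 2.9 ms.
Pipeline fill: first packet needs 2·t_tx to clear all hops; remaining 23 packets each add one t_tx.
Total = (2+24-1)·t_tx + 2·t_prop = 25·0.119512 + 2·2.9 = 8.79 ms.

8.79 ms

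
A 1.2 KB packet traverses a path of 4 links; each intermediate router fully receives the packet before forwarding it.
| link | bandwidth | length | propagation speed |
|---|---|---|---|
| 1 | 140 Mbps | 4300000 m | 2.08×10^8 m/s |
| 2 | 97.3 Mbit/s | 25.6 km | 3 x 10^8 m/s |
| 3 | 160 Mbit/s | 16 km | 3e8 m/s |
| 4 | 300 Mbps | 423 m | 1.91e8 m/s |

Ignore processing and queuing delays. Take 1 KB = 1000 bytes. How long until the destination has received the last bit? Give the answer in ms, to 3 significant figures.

21.1 ms

L = 9600 bits.
Transmission delays (L/R per hop): 0.0685714, 0.0986639, 0.06, 0.032 ms; sum = 0.259235 ms.
Propagation delays (d/s per hop): 20.6731, 0.0853333, 0.0533333, 0.00221466 ms; sum = 20.814 ms.
End-to-end = 21.1 ms.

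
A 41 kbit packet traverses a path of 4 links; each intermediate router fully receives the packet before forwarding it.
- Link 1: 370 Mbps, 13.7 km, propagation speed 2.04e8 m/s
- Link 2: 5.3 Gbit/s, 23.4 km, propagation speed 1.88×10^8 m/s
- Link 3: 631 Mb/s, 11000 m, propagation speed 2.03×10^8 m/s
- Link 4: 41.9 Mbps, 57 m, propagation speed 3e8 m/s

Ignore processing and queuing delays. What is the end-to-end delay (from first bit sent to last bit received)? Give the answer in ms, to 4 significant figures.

1.408 ms

L = 41000 bits.
Transmission delays (L/R per hop): 0.110811, 0.00773585, 0.0649762, 0.97852 ms; sum = 1.16204 ms.
Propagation delays (d/s per hop): 0.0671569, 0.124468, 0.0541872, 0.00019 ms; sum = 0.246002 ms.
End-to-end = 1.408 ms.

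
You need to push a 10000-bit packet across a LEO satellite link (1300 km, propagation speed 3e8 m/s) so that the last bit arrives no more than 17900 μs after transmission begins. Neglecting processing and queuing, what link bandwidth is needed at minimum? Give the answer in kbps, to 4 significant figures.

Propagation delay = 1300000 / 300000000 = 4333.33 μs.
Transmission budget = 17900 − 4333.33 = 13566.7 μs.
R ≥ L / t_tx = 10000 bits / 0.0135667 s = 737.1 kbps.

737.1 kbps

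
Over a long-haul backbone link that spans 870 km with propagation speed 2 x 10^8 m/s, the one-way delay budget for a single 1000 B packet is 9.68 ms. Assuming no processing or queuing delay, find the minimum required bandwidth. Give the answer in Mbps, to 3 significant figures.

L = 8000 bits.
Propagation delay = 870000 / 200000000 = 4.35 ms.
Transmission budget = 9.68 − 4.35 = 5.33 ms.
R ≥ L / t_tx = 8000 bits / 0.00533 s = 1.50 Mbps.

1.50 Mbps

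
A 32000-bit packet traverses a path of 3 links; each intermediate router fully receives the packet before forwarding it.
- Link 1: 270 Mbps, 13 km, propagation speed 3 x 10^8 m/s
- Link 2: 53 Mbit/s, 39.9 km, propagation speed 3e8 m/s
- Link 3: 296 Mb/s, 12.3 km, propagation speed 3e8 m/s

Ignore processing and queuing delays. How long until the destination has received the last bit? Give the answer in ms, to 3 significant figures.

Transmission delays (L/R per hop): 0.118519, 0.603774, 0.108108 ms; sum = 0.8304 ms.
Propagation delays (d/s per hop): 0.0433333, 0.133, 0.041 ms; sum = 0.217333 ms.
End-to-end = 1.05 ms.

1.05 ms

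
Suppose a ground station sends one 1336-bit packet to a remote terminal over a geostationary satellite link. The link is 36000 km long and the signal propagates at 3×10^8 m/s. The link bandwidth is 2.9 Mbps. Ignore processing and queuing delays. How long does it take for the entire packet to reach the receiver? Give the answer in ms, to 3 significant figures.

Transmission delay = L/R = 1336 / 2900000 = 0.46069 ms.
Propagation delay = d/s = 36000000 m / 300000000 m/s = 120 ms.
Total = 120 ms.

120 ms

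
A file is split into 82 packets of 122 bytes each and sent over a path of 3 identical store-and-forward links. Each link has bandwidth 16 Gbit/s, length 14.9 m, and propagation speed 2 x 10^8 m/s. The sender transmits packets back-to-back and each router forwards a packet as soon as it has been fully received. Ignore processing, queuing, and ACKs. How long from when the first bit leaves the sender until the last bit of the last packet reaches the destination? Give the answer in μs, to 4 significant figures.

5.348 μs

Per-hop transmission t_tx = L/R = 976/16000000000 = 0.061 μs.
Per-hop propagation t_prop = 14.9/200000000 = 0.0745 μs.
Pipeline fill: first packet needs 3·t_tx to clear all hops; remaining 81 packets each add one t_tx.
Total = (3+82-1)·t_tx + 3·t_prop = 84·0.061 + 3·0.0745 = 5.348 μs.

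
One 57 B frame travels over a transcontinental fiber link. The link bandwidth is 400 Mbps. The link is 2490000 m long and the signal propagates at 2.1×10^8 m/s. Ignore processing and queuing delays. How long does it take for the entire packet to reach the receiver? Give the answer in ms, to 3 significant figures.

L = 57 × 8 = 456 bits.
Transmission delay = L/R = 456 / 400000000 = 0.00114 ms.
Propagation delay = d/s = 2490000 m / 210000000 m/s = 11.8571 ms.
Total = 11.9 ms.

11.9 ms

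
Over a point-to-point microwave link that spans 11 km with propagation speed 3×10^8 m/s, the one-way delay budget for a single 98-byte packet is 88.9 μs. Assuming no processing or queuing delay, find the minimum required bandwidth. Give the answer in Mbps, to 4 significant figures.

15.01 Mbps

L = 784 bits.
Propagation delay = 11000 / 300000000 = 36.6667 μs.
Transmission budget = 88.9 − 36.6667 = 52.2333 μs.
R ≥ L / t_tx = 784 bits / 5.22333e-05 s = 15.01 Mbps.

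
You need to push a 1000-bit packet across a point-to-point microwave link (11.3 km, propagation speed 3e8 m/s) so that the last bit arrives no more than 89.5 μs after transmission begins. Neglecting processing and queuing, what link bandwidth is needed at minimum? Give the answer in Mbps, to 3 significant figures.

19.3 Mbps

Propagation delay = 11300 / 300000000 = 37.6667 μs.
Transmission budget = 89.5 − 37.6667 = 51.8333 μs.
R ≥ L / t_tx = 1000 bits / 5.18333e-05 s = 19.3 Mbps.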